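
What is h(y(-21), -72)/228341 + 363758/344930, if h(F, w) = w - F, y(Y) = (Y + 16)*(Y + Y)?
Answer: 41481797609/39380830565 ≈ 1.0534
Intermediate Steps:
y(Y) = 2*Y*(16 + Y) (y(Y) = (16 + Y)*(2*Y) = 2*Y*(16 + Y))
h(y(-21), -72)/228341 + 363758/344930 = (-72 - 2*(-21)*(16 - 21))/228341 + 363758/344930 = (-72 - 2*(-21)*(-5))*(1/228341) + 363758*(1/344930) = (-72 - 1*210)*(1/228341) + 181879/172465 = (-72 - 210)*(1/228341) + 181879/172465 = -282*1/228341 + 181879/172465 = -282/228341 + 181879/172465 = 41481797609/39380830565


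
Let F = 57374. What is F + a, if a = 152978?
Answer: 210352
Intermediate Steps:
F + a = 57374 + 152978 = 210352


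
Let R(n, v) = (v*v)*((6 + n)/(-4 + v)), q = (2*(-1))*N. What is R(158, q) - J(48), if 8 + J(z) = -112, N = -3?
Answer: 3072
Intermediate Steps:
J(z) = -120 (J(z) = -8 - 112 = -120)
q = 6 (q = (2*(-1))*(-3) = -2*(-3) = 6)
R(n, v) = v²*(6 + n)/(-4 + v) (R(n, v) = v²*((6 + n)/(-4 + v)) = v²*(6 + n)/(-4 + v))
R(158, q) - J(48) = 6²*(6 + 158)/(-4 + 6) - 1*(-120) = 36*164/2 + 120 = 36*(½)*164 + 120 = 2952 + 120 = 3072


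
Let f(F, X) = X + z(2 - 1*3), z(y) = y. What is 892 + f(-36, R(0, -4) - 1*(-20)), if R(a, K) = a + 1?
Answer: 912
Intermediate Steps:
R(a, K) = 1 + a
f(F, X) = -1 + X (f(F, X) = X + (2 - 1*3) = X + (2 - 3) = X - 1 = -1 + X)
892 + f(-36, R(0, -4) - 1*(-20)) = 892 + (-1 + ((1 + 0) - 1*(-20))) = 892 + (-1 + (1 + 20)) = 892 + (-1 + 21) = 892 + 20 = 912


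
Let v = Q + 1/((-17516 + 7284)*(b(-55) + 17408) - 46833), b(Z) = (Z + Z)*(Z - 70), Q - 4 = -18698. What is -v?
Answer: 5960684511367/318855489 ≈ 18694.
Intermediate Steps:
Q = -18694 (Q = 4 - 18698 = -18694)
b(Z) = 2*Z*(-70 + Z) (b(Z) = (2*Z)*(-70 + Z) = 2*Z*(-70 + Z))
v = -5960684511367/318855489 (v = -18694 + 1/((-17516 + 7284)*(2*(-55)*(-70 - 55) + 17408) - 46833) = -18694 + 1/(-10232*(2*(-55)*(-125) + 17408) - 46833) = -18694 + 1/(-10232*(13750 + 17408) - 46833) = -18694 + 1/(-10232*31158 - 46833) = -18694 + 1/(-318808656 - 46833) = -18694 + 1/(-318855489) = -18694 - 1/318855489 = -5960684511367/318855489 ≈ -18694.)
-v = -1*(-5960684511367/318855489) = 5960684511367/318855489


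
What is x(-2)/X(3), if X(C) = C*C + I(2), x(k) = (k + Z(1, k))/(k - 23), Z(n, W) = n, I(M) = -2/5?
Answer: 1/215 ≈ 0.0046512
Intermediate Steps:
I(M) = -2/5 (I(M) = -2*1/5 = -2/5)
x(k) = (1 + k)/(-23 + k) (x(k) = (k + 1)/(k - 23) = (1 + k)/(-23 + k))
X(C) = -2/5 + C**2 (X(C) = C*C - 2/5 = C**2 - 2/5 = -2/5 + C**2)
x(-2)/X(3) = ((1 - 2)/(-23 - 2))/(-2/5 + 3**2) = (-1/(-25))/(-2/5 + 9) = (-1/25*(-1))/(43/5) = (1/25)*(5/43) = 1/215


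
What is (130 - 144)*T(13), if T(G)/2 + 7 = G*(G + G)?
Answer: -9268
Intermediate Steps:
T(G) = -14 + 4*G² (T(G) = -14 + 2*(G*(G + G)) = -14 + 2*(G*(2*G)) = -14 + 2*(2*G²) = -14 + 4*G²)
(130 - 144)*T(13) = (130 - 144)*(-14 + 4*13²) = -14*(-14 + 4*169) = -14*(-14 + 676) = -14*662 = -9268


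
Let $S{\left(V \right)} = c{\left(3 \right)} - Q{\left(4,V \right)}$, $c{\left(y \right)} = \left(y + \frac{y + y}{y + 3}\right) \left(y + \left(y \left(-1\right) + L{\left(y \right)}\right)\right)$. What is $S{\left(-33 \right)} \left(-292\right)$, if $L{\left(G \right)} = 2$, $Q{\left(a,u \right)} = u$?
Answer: $-11972$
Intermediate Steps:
$c{\left(y \right)} = 2 y + \frac{4 y}{3 + y}$ ($c{\left(y \right)} = \left(y + \frac{y + y}{y + 3}\right) \left(y + \left(y \left(-1\right) + 2\right)\right) = \left(y + \frac{2 y}{3 + y}\right) \left(y - \left(-2 + y\right)\right) = \left(y + \frac{2 y}{3 + y}\right) 2 = 2 y + \frac{4 y}{3 + y}$)
$S{\left(V \right)} = 8 - V$ ($S{\left(V \right)} = 2 \cdot 3 \frac{1}{3 + 3} \left(5 + 3\right) - V = 2 \cdot 3 \cdot \frac{1}{6} \cdot 8 - V = 8 - V$)
$S{\left(-33 \right)} \left(-292\right) = \left(8 - -33\right) \left(-292\right) = \left(8 + 33\right) \left(-292\right) = 41 \left(-292\right) = -11972$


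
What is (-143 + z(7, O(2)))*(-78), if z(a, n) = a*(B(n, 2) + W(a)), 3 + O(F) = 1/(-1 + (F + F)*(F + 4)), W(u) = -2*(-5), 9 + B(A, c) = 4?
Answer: 8424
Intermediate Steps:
B(A, c) = -5 (B(A, c) = -9 + 4 = -5)
W(u) = 10
O(F) = -3 + 1/(-1 + 2*F*(4 + F)) (O(F) = -3 + 1/(-1 + (F + F)*(F + 4)) = -3 + 1/(-1 + (2*F)*(4 + F)) = -3 + 1/(-1 + 2*F*(4 + F)))
z(a, n) = 5*a (z(a, n) = a*(-5 + 10) = a*5 = 5*a)
(-143 + z(7, O(2)))*(-78) = (-143 + 5*7)*(-78) = (-143 + 35)*(-78) = -108*(-78) = 8424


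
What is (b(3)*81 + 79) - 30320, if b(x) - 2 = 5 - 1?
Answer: -29755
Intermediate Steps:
b(x) = 6 (b(x) = 2 + (5 - 1) = 2 + 4 = 6)
(b(3)*81 + 79) - 30320 = (6*81 + 79) - 30320 = (486 + 79) - 30320 = 565 - 30320 = -29755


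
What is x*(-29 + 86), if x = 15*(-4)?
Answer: -3420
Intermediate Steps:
x = -60
x*(-29 + 86) = -60*(-29 + 86) = -60*57 = -3420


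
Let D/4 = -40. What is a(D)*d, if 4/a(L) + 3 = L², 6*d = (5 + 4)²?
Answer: 54/25597 ≈ 0.0021096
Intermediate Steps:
d = 27/2 (d = (5 + 4)²/6 = (⅙)*9² = (⅙)*81 = 27/2 ≈ 13.500)
D = -160 (D = 4*(-40) = -160)
a(L) = 4/(-3 + L²)
a(D)*d = (4/(-3 + (-160)²))*(27/2) = (4/(-3 + 25600))*(27/2) = (4/25597)*(27/2) = 54/25597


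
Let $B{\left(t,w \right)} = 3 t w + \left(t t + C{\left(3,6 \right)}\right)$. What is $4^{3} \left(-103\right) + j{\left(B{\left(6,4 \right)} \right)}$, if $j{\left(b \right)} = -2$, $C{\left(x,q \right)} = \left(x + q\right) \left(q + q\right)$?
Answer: $-6594$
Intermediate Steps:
$C{\left(x,q \right)} = 2 q \left(q + x\right)$ ($C{\left(x,q \right)} = \left(q + x\right) 2 q = 2 q \left(q + x\right)$)
$B{\left(t,w \right)} = 108 + t^{2} + 3 t w$ ($B{\left(t,w \right)} = 3 t w + \left(t t + 2 \cdot 6 \left(6 + 3\right)\right) = 3 t w + \left(t^{2} + 2 \cdot 6 \cdot 9\right) = 3 t w + \left(t^{2} + 108\right) = 3 t w + \left(108 + t^{2}\right) = 108 + t^{2} + 3 t w$)
$4^{3} \left(-103\right) + j{\left(B{\left(6,4 \right)} \right)} = 4^{3} \left(-103\right) - 2 = 64 \left(-103\right) - 2 = -6592 - 2 = -6594$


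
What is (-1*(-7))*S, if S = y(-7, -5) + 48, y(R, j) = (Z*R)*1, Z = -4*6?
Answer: 1512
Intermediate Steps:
Z = -24
y(R, j) = -24*R (y(R, j) = -24*R*1 = -24*R)
S = 216 (S = -24*(-7) + 48 = 168 + 48 = 216)
(-1*(-7))*S = -1*(-7)*216 = 7*216 = 1512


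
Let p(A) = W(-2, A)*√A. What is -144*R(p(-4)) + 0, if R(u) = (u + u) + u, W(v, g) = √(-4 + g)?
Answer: 1728*√2 ≈ 2443.8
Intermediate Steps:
p(A) = √A*√(-4 + A) (p(A) = √(-4 + A)*√A = √A*√(-4 + A))
R(u) = 3*u (R(u) = 2*u + u = 3*u)
-144*R(p(-4)) + 0 = -432*√(-4)*√(-4 - 4) + 0 = -432*(2*I)*√(-8) + 0 = -432*(2*I)*(2*I*√2) + 0 = -432*(-4*√2) + 0 = -(-1728)*√2 + 0 = 1728*√2 + 0 = 1728*√2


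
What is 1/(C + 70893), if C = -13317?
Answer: 1/57576 ≈ 1.7368e-5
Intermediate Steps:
1/(C + 70893) = 1/(-13317 + 70893) = 1/57576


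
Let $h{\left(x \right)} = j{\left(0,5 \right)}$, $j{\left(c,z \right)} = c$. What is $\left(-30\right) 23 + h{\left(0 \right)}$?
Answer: $-690$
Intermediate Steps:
$h{\left(x \right)} = 0$
$\left(-30\right) 23 + h{\left(0 \right)} = \left(-30\right) 23 + 0 = -690 + 0 = -690$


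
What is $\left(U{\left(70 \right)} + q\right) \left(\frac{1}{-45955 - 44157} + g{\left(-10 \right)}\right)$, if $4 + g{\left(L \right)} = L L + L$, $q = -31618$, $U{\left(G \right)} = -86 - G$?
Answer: $- \frac{123118387697}{45056} \approx -2.7326 \cdot 10^{6}$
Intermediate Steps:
$g{\left(L \right)} = -4 + L + L^{2}$ ($g{\left(L \right)} = -4 + \left(L L + L\right) = -4 + \left(L^{2} + L\right) = -4 + \left(L + L^{2}\right) = -4 + L + L^{2}$)
$\left(U{\left(70 \right)} + q\right) \left(\frac{1}{-45955 - 44157} + g{\left(-10 \right)}\right) = \left(\left(-86 - 70\right) - 31618\right) \left(\frac{1}{-45955 - 44157} - \left(14 - 100\right)\right) = \left(\left(-86 - 70\right) - 31618\right) \left(\frac{1}{-90112} - -86\right) = \left(-156 - 31618\right) \left(- \frac{1}{90112} + 86\right) = \left(-31774\right) \frac{7749631}{90112} = - \frac{123118387697}{45056}$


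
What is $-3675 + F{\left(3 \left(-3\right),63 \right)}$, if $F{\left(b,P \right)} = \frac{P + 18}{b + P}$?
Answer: $- \frac{7347}{2} \approx -3673.5$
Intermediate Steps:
$F{\left(b,P \right)} = \frac{18 + P}{P + b}$
$-3675 + F{\left(3 \left(-3\right),63 \right)} = -3675 + \frac{18 + 63}{63 + 3 \left(-3\right)} = -3675 + \frac{1}{63 - 9} \cdot 81 = -3675 + \frac{1}{54} \cdot 81 = -3675 + \frac{3}{2} = - \frac{7347}{2}$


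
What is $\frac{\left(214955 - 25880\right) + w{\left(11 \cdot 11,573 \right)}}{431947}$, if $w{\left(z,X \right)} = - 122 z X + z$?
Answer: $- \frac{8269430}{431947} \approx -19.145$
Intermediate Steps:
$w{\left(z,X \right)} = z - 122 X z$ ($w{\left(z,X \right)} = - 122 X z + z = z - 122 X z$)
$\frac{\left(214955 - 25880\right) + w{\left(11 \cdot 11,573 \right)}}{431947} = \frac{\left(214955 - 25880\right) + 11 \cdot 11 \left(1 - 69906\right)}{431947} = \left(189075 + 121 \left(1 - 69906\right)\right) \frac{1}{431947} = \left(189075 + 121 \left(-69905\right)\right) \frac{1}{431947} = \left(189075 - 8458505\right) \frac{1}{431947} = \left(-8269430\right) \frac{1}{431947} = - \frac{8269430}{431947}$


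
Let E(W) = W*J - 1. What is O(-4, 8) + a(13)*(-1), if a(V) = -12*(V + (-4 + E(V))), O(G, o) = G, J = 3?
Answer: 560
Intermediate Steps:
E(W) = -1 + 3*W (E(W) = W*3 - 1 = 3*W - 1 = -1 + 3*W)
a(V) = 60 - 48*V (a(V) = -12*(V + (-4 + (-1 + 3*V))) = -12*(V + (-5 + 3*V)) = -12*(-5 + 4*V) = 60 - 48*V)
O(-4, 8) + a(13)*(-1) = -4 + (60 - 48*13)*(-1) = -4 + (60 - 624)*(-1) = -4 - 564*(-1) = -4 + 564 = 560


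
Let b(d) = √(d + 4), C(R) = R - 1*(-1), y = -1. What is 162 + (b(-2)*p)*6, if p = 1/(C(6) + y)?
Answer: 162 + √2 ≈ 163.41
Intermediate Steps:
C(R) = 1 + R (C(R) = R + 1 = 1 + R)
p = ⅙ (p = 1/((1 + 6) - 1) = 1/(7 - 1) = 1/6 = ⅙ ≈ 0.16667)
b(d) = √(4 + d)
162 + (b(-2)*p)*6 = 162 + (√(4 - 2)*(⅙))*6 = 162 + (√2*(⅙))*6 = 162 + (√2/6)*6 = 162 + √2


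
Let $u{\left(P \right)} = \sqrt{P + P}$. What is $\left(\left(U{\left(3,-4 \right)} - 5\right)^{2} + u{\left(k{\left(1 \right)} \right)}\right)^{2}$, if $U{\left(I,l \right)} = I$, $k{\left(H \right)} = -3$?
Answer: $\left(4 + i \sqrt{6}\right)^{2} \approx 10.0 + 19.596 i$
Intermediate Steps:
$u{\left(P \right)} = \sqrt{2} \sqrt{P}$ ($u{\left(P \right)} = \sqrt{2 P} = \sqrt{2} \sqrt{P}$)
$\left(\left(U{\left(3,-4 \right)} - 5\right)^{2} + u{\left(k{\left(1 \right)} \right)}\right)^{2} = \left(\left(3 - 5\right)^{2} + \sqrt{2} \sqrt{-3}\right)^{2} = \left(\left(-2\right)^{2} + \sqrt{2} i \sqrt{3}\right)^{2} = \left(4 + i \sqrt{6}\right)^{2}$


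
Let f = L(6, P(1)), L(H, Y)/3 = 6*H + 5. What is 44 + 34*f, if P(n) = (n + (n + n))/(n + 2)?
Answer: 4226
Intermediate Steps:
P(n) = 3*n/(2 + n) (P(n) = (n + 2*n)/(2 + n) = (3*n)/(2 + n) = 3*n/(2 + n))
L(H, Y) = 15 + 18*H (L(H, Y) = 3*(6*H + 5) = 3*(5 + 6*H) = 15 + 18*H)
f = 123 (f = 15 + 18*6 = 15 + 108 = 123)
44 + 34*f = 44 + 34*123 = 44 + 4182 = 4226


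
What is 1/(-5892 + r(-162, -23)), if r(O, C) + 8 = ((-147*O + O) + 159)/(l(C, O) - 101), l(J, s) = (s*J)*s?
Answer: -603713/3561930511 ≈ -0.00016949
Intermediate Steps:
l(J, s) = J*s² (l(J, s) = (J*s)*s = J*s²)
r(O, C) = -8 + (159 - 146*O)/(-101 + C*O²) (r(O, C) = -8 + ((-147*O + O) + 159)/(C*O² - 101) = -8 + (-146*O + 159)/(-101 + C*O²) = -8 + (159 - 146*O)/(-101 + C*O²))
1/(-5892 + r(-162, -23)) = 1/(-5892 + (967 - 146*(-162) - 8*(-23)*(-162)²)/(-101 - 23*(-162)²)) = 1/(-5892 + (967 + 23652 - 8*(-23)*26244)/(-101 - 23*26244)) = 1/(-5892 + (967 + 23652 + 4828896)/(-101 - 603612)) = 1/(-5892 + 4853515/(-603713)) = 1/(-5892 - 1/603713*4853515) = 1/(-5892 - 4853515/603713) = 1/(-3561930511/603713) = -603713/3561930511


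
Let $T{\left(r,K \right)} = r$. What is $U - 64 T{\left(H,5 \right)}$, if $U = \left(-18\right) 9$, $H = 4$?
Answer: $-418$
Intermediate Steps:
$U = -162$
$U - 64 T{\left(H,5 \right)} = -162 - 256 = -418$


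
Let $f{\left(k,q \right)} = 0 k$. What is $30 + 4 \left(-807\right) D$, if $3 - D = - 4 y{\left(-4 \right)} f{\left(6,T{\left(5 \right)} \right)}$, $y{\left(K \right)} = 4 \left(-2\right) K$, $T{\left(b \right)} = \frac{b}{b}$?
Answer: $-9654$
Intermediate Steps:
$T{\left(b \right)} = 1$
$y{\left(K \right)} = - 8 K$
$f{\left(k,q \right)} = 0$
$D = 3$ ($D = 3 - - 4 \left(\left(-8\right) \left(-4\right)\right) 0 = 3 - \left(-4\right) 32 \cdot 0 = 3 - \left(-128\right) 0 = 3 - 0 = 3 + 0 = 3$)
$30 + 4 \left(-807\right) D = 30 + 4 \left(-807\right) 3 = 30 - 9684 = -9654$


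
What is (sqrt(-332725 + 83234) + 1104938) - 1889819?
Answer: -784881 + I*sqrt(249491) ≈ -7.8488e+5 + 499.49*I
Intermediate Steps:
(sqrt(-332725 + 83234) + 1104938) - 1889819 = (sqrt(-249491) + 1104938) - 1889819 = (I*sqrt(249491) + 1104938) - 1889819 = (1104938 + I*sqrt(249491)) - 1889819 = -784881 + I*sqrt(249491)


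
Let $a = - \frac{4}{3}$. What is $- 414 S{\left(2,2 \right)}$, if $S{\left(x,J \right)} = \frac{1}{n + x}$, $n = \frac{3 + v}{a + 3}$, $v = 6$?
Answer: $- \frac{2070}{37} \approx -55.946$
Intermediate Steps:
$a = - \frac{4}{3}$ ($a = \left(-4\right) \frac{1}{3} = - \frac{4}{3} \approx -1.3333$)
$n = \frac{27}{5}$ ($n = \frac{3 + 6}{- \frac{4}{3} + 3} = \frac{9}{\frac{5}{3}} = 9 \cdot \frac{3}{5} = \frac{27}{5} \approx 5.4$)
$S{\left(x,J \right)} = \frac{1}{\frac{27}{5} + x}$
$- 414 S{\left(2,2 \right)} = - 414 \frac{5}{27 + 5 \cdot 2} = - 414 \frac{5}{27 + 10} = - 414 \cdot \frac{5}{37} = - 414 \cdot 5 \cdot \frac{1}{37} = \left(-414\right) \frac{5}{37} = - \frac{2070}{37}$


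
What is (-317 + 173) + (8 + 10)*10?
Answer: 36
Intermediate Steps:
(-317 + 173) + (8 + 10)*10 = -144 + 18*10 = -144 + 180 = 36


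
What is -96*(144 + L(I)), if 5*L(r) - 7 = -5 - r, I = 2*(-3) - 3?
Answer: -70176/5 ≈ -14035.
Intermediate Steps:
I = -9 (I = -6 - 3 = -9)
L(r) = ⅖ - r/5 (L(r) = 7/5 + (-5 - r)/5 = 7/5 + (-1 - r/5) = ⅖ - r/5)
-96*(144 + L(I)) = -96*(144 + (⅖ - ⅕*(-9))) = -96*(144 + (⅖ + 9/5)) = -96*(144 + 11/5) = -96*731/5 = -70176/5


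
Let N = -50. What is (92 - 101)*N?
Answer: 450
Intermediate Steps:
(92 - 101)*N = (92 - 101)*(-50) = -9*(-50) = 450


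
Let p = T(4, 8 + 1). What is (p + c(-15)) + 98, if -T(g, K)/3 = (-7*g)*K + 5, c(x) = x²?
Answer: 1064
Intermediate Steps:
T(g, K) = -15 + 21*K*g (T(g, K) = -3*((-7*g)*K + 5) = -3*(-7*K*g + 5) = -3*(5 - 7*K*g) = -15 + 21*K*g)
p = 741 (p = -15 + 21*(8 + 1)*4 = -15 + 21*9*4 = -15 + 756 = 741)
(p + c(-15)) + 98 = (741 + (-15)²) + 98 = (741 + 225) + 98 = 966 + 98 = 1064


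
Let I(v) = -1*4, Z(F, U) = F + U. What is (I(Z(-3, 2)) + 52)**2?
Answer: 2304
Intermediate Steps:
I(v) = -4
(I(Z(-3, 2)) + 52)**2 = (-4 + 52)**2 = 48**2 = 2304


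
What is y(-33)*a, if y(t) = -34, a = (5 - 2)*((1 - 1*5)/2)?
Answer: 204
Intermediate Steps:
a = -6 (a = 3*((1 - 5)*(½)) = 3*(-4*½) = 3*(-2) = -6)
y(-33)*a = -34*(-6) = 204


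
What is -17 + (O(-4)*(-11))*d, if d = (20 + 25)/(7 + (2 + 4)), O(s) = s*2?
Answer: 3739/13 ≈ 287.62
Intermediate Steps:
O(s) = 2*s
d = 45/13 (d = 45/(7 + 6) = 45/13 ≈ 3.4615)
-17 + (O(-4)*(-11))*d = -17 + ((2*(-4))*(-11))*(45/13) = -17 - 8*(-11)*(45/13) = -17 + 88*(45/13) = -17 + 3960/13 = 3739/13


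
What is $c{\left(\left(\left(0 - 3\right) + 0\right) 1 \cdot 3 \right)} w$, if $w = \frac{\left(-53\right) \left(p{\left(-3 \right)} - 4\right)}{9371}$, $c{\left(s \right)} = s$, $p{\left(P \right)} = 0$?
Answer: $- \frac{1908}{9371} \approx -0.20361$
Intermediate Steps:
$w = \frac{212}{9371}$ ($w = \frac{\left(-53\right) \left(0 - 4\right)}{9371} = \left(-53\right) \left(-4\right) \frac{1}{9371} = 212 \cdot \frac{1}{9371} = \frac{212}{9371} \approx 0.022623$)
$c{\left(\left(\left(0 - 3\right) + 0\right) 1 \cdot 3 \right)} w = \left(\left(0 - 3\right) + 0\right) 1 \cdot 3 \cdot \frac{212}{9371} = \left(-3 + 0\right) 1 \cdot 3 \cdot \frac{212}{9371} = \left(-3\right) 1 \cdot 3 \cdot \frac{212}{9371} = \left(-3\right) 3 \cdot \frac{212}{9371} = \left(-9\right) \frac{212}{9371} = - \frac{1908}{9371}$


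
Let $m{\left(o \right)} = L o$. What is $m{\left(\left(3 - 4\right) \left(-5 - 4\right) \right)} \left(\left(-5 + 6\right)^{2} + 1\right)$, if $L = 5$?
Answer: $90$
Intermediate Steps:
$m{\left(o \right)} = 5 o$
$m{\left(\left(3 - 4\right) \left(-5 - 4\right) \right)} \left(\left(-5 + 6\right)^{2} + 1\right) = 5 \left(3 - 4\right) \left(-5 - 4\right) \left(\left(-5 + 6\right)^{2} + 1\right) = 5 \left(\left(-1\right) \left(-9\right)\right) \left(1^{2} + 1\right) = 5 \cdot 9 \left(1 + 1\right) = 45 \cdot 2 = 90$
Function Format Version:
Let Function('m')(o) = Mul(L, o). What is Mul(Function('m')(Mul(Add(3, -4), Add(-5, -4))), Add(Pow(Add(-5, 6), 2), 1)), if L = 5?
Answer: 90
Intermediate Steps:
Function('m')(o) = Mul(5, o)
Mul(Function('m')(Mul(Add(3, -4), Add(-5, -4))), Add(Pow(Add(-5, 6), 2), 1)) = Mul(Mul(5, Mul(Add(3, -4), Add(-5, -4))), Add(Pow(Add(-5, 6), 2), 1)) = Mul(Mul(5, Mul(-1, -9)), Add(Pow(1, 2), 1)) = Mul(Mul(5, 9), Add(1, 1)) = Mul(45, 2) = 90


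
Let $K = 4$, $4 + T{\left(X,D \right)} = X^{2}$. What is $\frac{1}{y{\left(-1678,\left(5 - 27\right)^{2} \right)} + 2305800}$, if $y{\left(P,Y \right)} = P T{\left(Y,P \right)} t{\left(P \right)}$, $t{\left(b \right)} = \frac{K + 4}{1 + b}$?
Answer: $\frac{559}{2337141816} \approx 2.3918 \cdot 10^{-7}$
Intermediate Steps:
$T{\left(X,D \right)} = -4 + X^{2}$
$t{\left(b \right)} = \frac{8}{1 + b}$ ($t{\left(b \right)} = \frac{4 + 4}{1 + b} = \frac{8}{1 + b}$)
$y{\left(P,Y \right)} = \frac{8 P \left(-4 + Y^{2}\right)}{1 + P}$ ($y{\left(P,Y \right)} = P \left(-4 + Y^{2}\right) \frac{8}{1 + P} = \frac{8 P \left(-4 + Y^{2}\right)}{1 + P}$)
$\frac{1}{y{\left(-1678,\left(5 - 27\right)^{2} \right)} + 2305800} = \frac{1}{8 \left(-1678\right) \frac{1}{1 - 1678} \left(-4 + \left(\left(5 - 27\right)^{2}\right)^{2}\right) + 2305800} = \frac{1}{8 \left(-1678\right) \frac{1}{-1677} \left(-4 + \left(\left(-22\right)^{2}\right)^{2}\right) + 2305800} = \frac{1}{8 \left(-1678\right) \left(- \frac{1}{1677}\right) \left(-4 + 484^{2}\right) + 2305800} = \frac{1}{8 \left(-1678\right) \left(- \frac{1}{1677}\right) \left(-4 + 234256\right) + 2305800} = \frac{1}{8 \left(-1678\right) \left(- \frac{1}{1677}\right) 234252 + 2305800} = \frac{1}{\frac{1048199616}{559} + 2305800} = \frac{1}{\frac{2337141816}{559}} = \frac{559}{2337141816}$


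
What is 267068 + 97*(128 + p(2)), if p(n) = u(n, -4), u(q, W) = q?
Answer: 279678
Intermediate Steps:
p(n) = n
267068 + 97*(128 + p(2)) = 267068 + 97*(128 + 2) = 267068 + 97*130 = 267068 + 12610 = 279678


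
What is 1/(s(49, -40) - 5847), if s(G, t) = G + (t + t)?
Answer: -1/5878 ≈ -0.00017013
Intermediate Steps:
s(G, t) = G + 2*t
1/(s(49, -40) - 5847) = 1/((49 + 2*(-40)) - 5847) = 1/((49 - 80) - 5847) = 1/(-31 - 5847) = 1/(-5878) = -1/5878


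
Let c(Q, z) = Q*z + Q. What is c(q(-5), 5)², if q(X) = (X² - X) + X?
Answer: 22500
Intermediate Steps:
q(X) = X²
c(Q, z) = Q + Q*z
c(q(-5), 5)² = ((-5)²*(1 + 5))² = (25*6)² = 150² = 22500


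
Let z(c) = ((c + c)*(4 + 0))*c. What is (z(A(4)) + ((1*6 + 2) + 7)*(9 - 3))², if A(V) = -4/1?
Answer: 47524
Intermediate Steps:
A(V) = -4 (A(V) = -4*1 = -4)
z(c) = 8*c² (z(c) = ((2*c)*4)*c = (8*c)*c = 8*c²)
(z(A(4)) + ((1*6 + 2) + 7)*(9 - 3))² = (8*(-4)² + ((1*6 + 2) + 7)*(9 - 3))² = (8*16 + ((6 + 2) + 7)*6)² = (128 + (8 + 7)*6)² = (128 + 15*6)² = (128 + 90)² = 218² = 47524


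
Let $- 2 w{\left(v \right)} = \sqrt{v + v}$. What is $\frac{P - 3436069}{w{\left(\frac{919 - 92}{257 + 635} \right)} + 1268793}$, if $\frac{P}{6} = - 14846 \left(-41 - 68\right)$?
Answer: $\frac{14199589722619080}{2871946847497789} + \frac{12546430 \sqrt{368842}}{2871946847497789} \approx 4.9442$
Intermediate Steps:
$P = 9709284$ ($P = 6 \left(- 14846 \left(-41 - 68\right)\right) = 6 \left(\left(-14846\right) \left(-109\right)\right) = 6 \cdot 1618214 = 9709284$)
$w{\left(v \right)} = - \frac{\sqrt{2} \sqrt{v}}{2}$ ($w{\left(v \right)} = - \frac{\sqrt{v + v}}{2} = - \frac{\sqrt{2 v}}{2} = - \frac{\sqrt{2} \sqrt{v}}{2}$)
$\frac{P - 3436069}{w{\left(\frac{919 - 92}{257 + 635} \right)} + 1268793} = \frac{9709284 - 3436069}{- \frac{\sqrt{2} \sqrt{\frac{919 - 92}{257 + 635}}}{2} + 1268793} = \frac{6273215}{- \frac{\sqrt{2} \sqrt{\frac{827}{892}}}{2} + 1268793} = \frac{6273215}{- \frac{\sqrt{2} \frac{\sqrt{184421}}{446}}{2} + 1268793} = \frac{6273215}{- \frac{\sqrt{368842}}{892} + 1268793} = \frac{6273215}{1268793 - \frac{\sqrt{368842}}{892}}$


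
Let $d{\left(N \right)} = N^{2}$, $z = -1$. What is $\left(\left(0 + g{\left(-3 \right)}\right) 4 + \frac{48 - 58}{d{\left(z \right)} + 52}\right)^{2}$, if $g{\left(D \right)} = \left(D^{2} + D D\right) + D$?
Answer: $\frac{10048900}{2809} \approx 3577.4$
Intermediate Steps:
$g{\left(D \right)} = D + 2 D^{2}$ ($g{\left(D \right)} = \left(D^{2} + D^{2}\right) + D = 2 D^{2} + D = D + 2 D^{2}$)
$\left(\left(0 + g{\left(-3 \right)}\right) 4 + \frac{48 - 58}{d{\left(z \right)} + 52}\right)^{2} = \left(\left(0 - 3 \left(1 + 2 \left(-3\right)\right)\right) 4 + \frac{48 - 58}{\left(-1\right)^{2} + 52}\right)^{2} = \left(\left(0 - 3 \left(1 - 6\right)\right) 4 - \frac{10}{1 + 52}\right)^{2} = \left(\left(0 - -15\right) 4 - \frac{10}{53}\right)^{2} = \left(\left(0 + 15\right) 4 - \frac{10}{53}\right)^{2} = \left(15 \cdot 4 - \frac{10}{53}\right)^{2} = \left(60 - \frac{10}{53}\right)^{2} = \left(\frac{3170}{53}\right)^{2} = \frac{10048900}{2809}$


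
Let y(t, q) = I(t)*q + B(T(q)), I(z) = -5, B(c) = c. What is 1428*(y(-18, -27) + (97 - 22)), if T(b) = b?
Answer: 261324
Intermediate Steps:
y(t, q) = -4*q (y(t, q) = -5*q + q = -4*q)
1428*(y(-18, -27) + (97 - 22)) = 1428*(-4*(-27) + (97 - 22)) = 1428*(108 + 75) = 1428*183 = 261324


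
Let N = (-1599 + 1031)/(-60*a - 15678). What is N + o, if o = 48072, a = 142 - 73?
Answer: 476345732/9909 ≈ 48072.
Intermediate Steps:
a = 69
N = 284/9909 (N = (-1599 + 1031)/(-60*69 - 15678) = -568/(-4140 - 15678) = -568/(-19818) = -568*(-1/19818) = 284/9909 ≈ 0.028661)
N + o = 284/9909 + 48072 = 476345732/9909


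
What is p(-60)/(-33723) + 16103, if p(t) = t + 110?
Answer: 543041419/33723 ≈ 16103.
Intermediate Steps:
p(t) = 110 + t
p(-60)/(-33723) + 16103 = (110 - 60)/(-33723) + 16103 = 50*(-1/33723) + 16103 = -50/33723 + 16103 = 543041419/33723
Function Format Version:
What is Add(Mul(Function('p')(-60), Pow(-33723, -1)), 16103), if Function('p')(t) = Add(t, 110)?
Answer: Rational(543041419, 33723) ≈ 16103.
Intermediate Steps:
Function('p')(t) = Add(110, t)
Add(Mul(Function('p')(-60), Pow(-33723, -1)), 16103) = Add(Mul(Add(110, -60), Pow(-33723, -1)), 16103) = Add(Mul(50, Rational(-1, 33723)), 16103) = Add(Rational(-50, 33723), 16103) = Rational(543041419, 33723)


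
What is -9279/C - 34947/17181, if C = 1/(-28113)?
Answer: 497982742160/1909 ≈ 2.6086e+8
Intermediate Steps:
C = -1/28113 ≈ -3.5571e-5
-9279/C - 34947/17181 = -9279/(-1/28113) - 34947/17181 = -9279*(-28113) - 34947*1/17181 = 260860527 - 3883/1909 = 497982742160/1909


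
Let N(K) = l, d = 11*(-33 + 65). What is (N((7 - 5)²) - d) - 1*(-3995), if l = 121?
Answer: 3764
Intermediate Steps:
d = 352 (d = 11*32 = 352)
N(K) = 121
(N((7 - 5)²) - d) - 1*(-3995) = (121 - 1*352) - 1*(-3995) = (121 - 352) + 3995 = -231 + 3995 = 3764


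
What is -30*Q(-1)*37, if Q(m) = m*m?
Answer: -1110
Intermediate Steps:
Q(m) = m**2
-30*Q(-1)*37 = -30*(-1)**2*37 = -30*1*37 = -30*37 = -1110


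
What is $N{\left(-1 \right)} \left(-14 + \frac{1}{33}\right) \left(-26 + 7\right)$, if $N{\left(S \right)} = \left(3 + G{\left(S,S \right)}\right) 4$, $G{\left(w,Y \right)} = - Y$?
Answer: $\frac{140144}{33} \approx 4246.8$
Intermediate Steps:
$N{\left(S \right)} = 12 - 4 S$ ($N{\left(S \right)} = \left(3 - S\right) 4 = 12 - 4 S$)
$N{\left(-1 \right)} \left(-14 + \frac{1}{33}\right) \left(-26 + 7\right) = \left(12 - -4\right) \left(-14 + \frac{1}{33}\right) \left(-26 + 7\right) = \left(12 + 4\right) \left(-14 + \frac{1}{33}\right) \left(-19\right) = 16 \left(\left(- \frac{461}{33}\right) \left(-19\right)\right) = 16 \cdot \frac{8759}{33} = \frac{140144}{33}$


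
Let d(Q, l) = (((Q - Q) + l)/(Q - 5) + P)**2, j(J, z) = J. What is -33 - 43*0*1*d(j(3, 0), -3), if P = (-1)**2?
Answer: -33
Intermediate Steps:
P = 1
d(Q, l) = (1 + l/(-5 + Q))**2 (d(Q, l) = (((Q - Q) + l)/(Q - 5) + 1)**2 = ((0 + l)/(-5 + Q) + 1)**2 = (l/(-5 + Q) + 1)**2 = (1 + l/(-5 + Q))**2)
-33 - 43*0*1*d(j(3, 0), -3) = -33 - 43*0*1*(-5 + 3 - 3)**2/(-5 + 3)**2 = -33 - 0*(-5)**2/(-2)**2 = -33 - 0*(1/4)*25 = -33 - 0*25/4 = -33 - 43*0 = -33 + 0 = -33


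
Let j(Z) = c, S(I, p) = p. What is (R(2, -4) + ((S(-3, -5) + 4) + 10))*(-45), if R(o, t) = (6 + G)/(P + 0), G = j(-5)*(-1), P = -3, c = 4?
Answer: -375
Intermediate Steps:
j(Z) = 4
G = -4 (G = 4*(-1) = -4)
R(o, t) = -⅔ (R(o, t) = (6 - 4)/(-3 + 0) = 2/(-3) = 2*(-⅓) = -⅔)
(R(2, -4) + ((S(-3, -5) + 4) + 10))*(-45) = (-⅔ + ((-5 + 4) + 10))*(-45) = (-⅔ + (-1 + 10))*(-45) = (-⅔ + 9)*(-45) = (25/3)*(-45) = -375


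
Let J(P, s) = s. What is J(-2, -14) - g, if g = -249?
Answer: 235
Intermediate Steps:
J(-2, -14) - g = -14 - 1*(-249) = -14 + 249 = 235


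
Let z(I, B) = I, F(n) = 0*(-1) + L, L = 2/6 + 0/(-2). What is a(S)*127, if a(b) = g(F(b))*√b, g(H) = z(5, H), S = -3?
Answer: 635*I*√3 ≈ 1099.9*I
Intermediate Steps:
L = ⅓ (L = 2*(⅙) + 0*(-½) = ⅓ + 0 = ⅓ ≈ 0.33333)
F(n) = ⅓ (F(n) = 0*(-1) + ⅓ = 0 + ⅓ = ⅓)
g(H) = 5
a(b) = 5*√b
a(S)*127 = (5*√(-3))*127 = (5*(I*√3))*127 = (5*I*√3)*127 = 635*I*√3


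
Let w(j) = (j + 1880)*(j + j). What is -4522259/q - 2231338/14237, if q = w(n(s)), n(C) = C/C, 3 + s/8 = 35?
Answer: -72777694939/53559594 ≈ -1358.8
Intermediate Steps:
s = 256 (s = -24 + 8*35 = -24 + 280 = 256)
n(C) = 1
w(j) = 2*j*(1880 + j) (w(j) = (1880 + j)*(2*j) = 2*j*(1880 + j))
q = 3762 (q = 2*1*(1880 + 1) = 2*1*1881 = 3762)
-4522259/q - 2231338/14237 = -4522259/3762 - 2231338/14237 = -72777694939/53559594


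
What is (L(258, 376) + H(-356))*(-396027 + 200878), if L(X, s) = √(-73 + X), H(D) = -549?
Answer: 107136801 - 195149*√185 ≈ 1.0448e+8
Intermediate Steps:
(L(258, 376) + H(-356))*(-396027 + 200878) = (√(-73 + 258) - 549)*(-396027 + 200878) = (√185 - 549)*(-195149) = (-549 + √185)*(-195149) = 107136801 - 195149*√185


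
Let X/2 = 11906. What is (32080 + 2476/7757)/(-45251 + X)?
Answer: -248847036/166302323 ≈ -1.4964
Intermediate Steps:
X = 23812 (X = 2*11906 = 23812)
(32080 + 2476/7757)/(-45251 + X) = (32080 + 2476/7757)/(-45251 + 23812) = (32080 + 2476*(1/7757))/(-21439) = (32080 + 2476/7757)*(-1/21439) = (248847036/7757)*(-1/21439) = -248847036/166302323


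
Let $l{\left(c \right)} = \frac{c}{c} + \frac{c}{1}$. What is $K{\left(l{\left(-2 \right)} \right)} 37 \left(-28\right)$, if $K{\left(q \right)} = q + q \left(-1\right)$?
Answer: $0$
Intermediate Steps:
$l{\left(c \right)} = 1 + c$ ($l{\left(c \right)} = 1 + c 1 = 1 + c$)
$K{\left(q \right)} = 0$ ($K{\left(q \right)} = q - q = 0$)
$K{\left(l{\left(-2 \right)} \right)} 37 \left(-28\right) = 0 \cdot 37 \left(-28\right) = 0 \left(-28\right) = 0$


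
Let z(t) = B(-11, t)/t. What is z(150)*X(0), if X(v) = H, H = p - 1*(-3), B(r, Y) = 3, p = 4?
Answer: 7/50 ≈ 0.14000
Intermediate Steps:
H = 7 (H = 4 - 1*(-3) = 4 + 3 = 7)
X(v) = 7
z(t) = 3/t
z(150)*X(0) = (3/150)*7 = (3*(1/150))*7 = (1/50)*7 = 7/50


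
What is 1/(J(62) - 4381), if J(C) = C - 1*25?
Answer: -1/4344 ≈ -0.00023020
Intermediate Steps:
J(C) = -25 + C (J(C) = C - 25 = -25 + C)
1/(J(62) - 4381) = 1/((-25 + 62) - 4381) = 1/(37 - 4381) = 1/(-4344) = -1/4344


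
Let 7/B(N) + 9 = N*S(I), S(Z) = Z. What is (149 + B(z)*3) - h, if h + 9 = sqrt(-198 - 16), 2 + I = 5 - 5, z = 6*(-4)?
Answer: 2061/13 - I*sqrt(214) ≈ 158.54 - 14.629*I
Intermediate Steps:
z = -24
I = -2 (I = -2 + (5 - 5) = -2 + 0 = -2)
B(N) = 7/(-9 - 2*N) (B(N) = 7/(-9 + N*(-2)) = 7/(-9 - 2*N))
h = -9 + I*sqrt(214) (h = -9 + sqrt(-198 - 16) = -9 + sqrt(-214) = -9 + I*sqrt(214) ≈ -9.0 + 14.629*I)
(149 + B(z)*3) - h = (149 + (7/(-9 - 2*(-24)))*3) - (-9 + I*sqrt(214)) = (149 + (7/(-9 + 48))*3) + (9 - I*sqrt(214)) = (149 + (7/39)*3) + (9 - I*sqrt(214)) = (149 + 7/13) + (9 - I*sqrt(214)) = 1944/13 + (9 - I*sqrt(214)) = 2061/13 - I*sqrt(214)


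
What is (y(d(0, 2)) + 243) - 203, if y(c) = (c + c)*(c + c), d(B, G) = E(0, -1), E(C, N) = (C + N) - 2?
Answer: 76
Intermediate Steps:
E(C, N) = -2 + C + N
d(B, G) = -3 (d(B, G) = -2 + 0 - 1 = -3)
y(c) = 4*c**2 (y(c) = (2*c)*(2*c) = 4*c**2)
(y(d(0, 2)) + 243) - 203 = (4*(-3)**2 + 243) - 203 = (4*9 + 243) - 203 = (36 + 243) - 203 = 279 - 203 = 76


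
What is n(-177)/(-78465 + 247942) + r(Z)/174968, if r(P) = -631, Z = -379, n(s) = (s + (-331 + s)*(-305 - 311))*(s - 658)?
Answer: -45692490108267/29653051736 ≈ -1540.9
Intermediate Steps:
n(s) = (-658 + s)*(203896 - 615*s) (n(s) = (s + (-331 + s)*(-616))*(-658 + s) = (s + (203896 - 616*s))*(-658 + s) = (203896 - 615*s)*(-658 + s) = (-658 + s)*(203896 - 615*s))
n(-177)/(-78465 + 247942) + r(Z)/174968 = (-134163568 - 615*(-177)² + 608566*(-177))/(-78465 + 247942) - 631/174968 = (-134163568 - 615*31329 - 107716182)/169477 - 631*1/174968 = (-134163568 - 19267335 - 107716182)*(1/169477) - 631/174968 = -261147085*1/169477 - 631/174968 = -261147085/169477 - 631/174968 = -45692490108267/29653051736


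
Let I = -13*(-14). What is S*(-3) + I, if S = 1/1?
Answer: 179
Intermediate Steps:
S = 1
I = 182
S*(-3) + I = 1*(-3) + 182 = -3 + 182 = 179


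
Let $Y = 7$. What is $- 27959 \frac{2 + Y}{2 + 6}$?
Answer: $- \frac{251631}{8} \approx -31454.0$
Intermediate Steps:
$- 27959 \frac{2 + Y}{2 + 6} = - 27959 \frac{2 + 7}{2 + 6} = - 27959 \cdot \frac{9}{8} = - 27959 \cdot 9 \cdot \frac{1}{8} = \left(-27959\right) \frac{9}{8} = - \frac{251631}{8}$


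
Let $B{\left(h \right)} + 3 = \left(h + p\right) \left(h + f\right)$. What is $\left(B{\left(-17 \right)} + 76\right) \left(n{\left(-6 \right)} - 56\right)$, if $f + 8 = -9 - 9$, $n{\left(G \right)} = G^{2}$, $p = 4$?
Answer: $-12640$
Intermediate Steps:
$f = -26$ ($f = -8 - 18 = -26$)
$B{\left(h \right)} = -3 + \left(-26 + h\right) \left(4 + h\right)$ ($B{\left(h \right)} = -3 + \left(h + 4\right) \left(h - 26\right) = -3 + \left(4 + h\right) \left(-26 + h\right) = -3 + \left(-26 + h\right) \left(4 + h\right)$)
$\left(B{\left(-17 \right)} + 76\right) \left(n{\left(-6 \right)} - 56\right) = \left(\left(-107 + \left(-17\right)^{2} - -374\right) + 76\right) \left(\left(-6\right)^{2} - 56\right) = \left(\left(-107 + 289 + 374\right) + 76\right) \left(36 - 56\right) = \left(556 + 76\right) \left(-20\right) = 632 \left(-20\right) = -12640$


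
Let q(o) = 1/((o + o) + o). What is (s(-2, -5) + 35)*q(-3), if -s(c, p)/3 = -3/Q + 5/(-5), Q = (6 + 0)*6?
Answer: -17/4 ≈ -4.2500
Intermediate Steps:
Q = 36 (Q = 6*6 = 36)
s(c, p) = 13/4 (s(c, p) = -3*(-3/36 + 5/(-5)) = -3*(-3*1/36 + 5*(-⅕)) = -3*(-1/12 - 1) = -3*(-13/12) = 13/4)
q(o) = 1/(3*o) (q(o) = 1/(2*o + o) = 1/(3*o))
(s(-2, -5) + 35)*q(-3) = (13/4 + 35)*((⅓)/(-3)) = 153*((⅓)*(-⅓))/4 = (153/4)*(-⅑) = -17/4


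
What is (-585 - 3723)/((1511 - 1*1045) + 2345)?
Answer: -1436/937 ≈ -1.5326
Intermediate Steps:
(-585 - 3723)/((1511 - 1*1045) + 2345) = -4308/((1511 - 1045) + 2345) = -4308/(466 + 2345) = -4308/2811 = -4308*1/2811 = -1436/937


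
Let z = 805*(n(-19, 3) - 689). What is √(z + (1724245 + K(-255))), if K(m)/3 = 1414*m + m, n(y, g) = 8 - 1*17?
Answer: 2*√19970 ≈ 282.63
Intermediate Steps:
n(y, g) = -9 (n(y, g) = 8 - 17 = -9)
K(m) = 4245*m (K(m) = 3*(1414*m + m) = 3*(1415*m) = 4245*m)
z = -561890 (z = 805*(-9 - 689) = 805*(-698) = -561890)
√(z + (1724245 + K(-255))) = √(-561890 + (1724245 + 4245*(-255))) = √(-561890 + (1724245 - 1082475)) = √(-561890 + 641770) = √79880 = 2*√19970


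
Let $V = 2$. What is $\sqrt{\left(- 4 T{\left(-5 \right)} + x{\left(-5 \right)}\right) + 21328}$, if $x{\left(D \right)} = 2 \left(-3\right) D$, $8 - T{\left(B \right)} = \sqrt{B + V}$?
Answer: $\sqrt{21326 + 4 i \sqrt{3}} \approx 146.03 + 0.024 i$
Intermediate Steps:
$T{\left(B \right)} = 8 - \sqrt{2 + B}$ ($T{\left(B \right)} = 8 - \sqrt{B + 2} = 8 - \sqrt{2 + B}$)
$x{\left(D \right)} = - 6 D$
$\sqrt{\left(- 4 T{\left(-5 \right)} + x{\left(-5 \right)}\right) + 21328} = \sqrt{\left(- 4 \left(8 - \sqrt{2 - 5}\right) - -30\right) + 21328} = \sqrt{\left(- 4 \left(8 - \sqrt{-3}\right) + 30\right) + 21328} = \sqrt{\left(- 4 \left(8 - i \sqrt{3}\right) + 30\right) + 21328} = \sqrt{\left(\left(-32 + 4 i \sqrt{3}\right) + 30\right) + 21328} = \sqrt{\left(-2 + 4 i \sqrt{3}\right) + 21328} = \sqrt{21326 + 4 i \sqrt{3}}$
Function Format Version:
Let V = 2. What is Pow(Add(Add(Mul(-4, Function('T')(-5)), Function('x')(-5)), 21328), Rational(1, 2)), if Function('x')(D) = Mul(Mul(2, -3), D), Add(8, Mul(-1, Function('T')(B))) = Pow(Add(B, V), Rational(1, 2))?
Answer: Pow(Add(21326, Mul(4, I, Pow(3, Rational(1, 2)))), Rational(1, 2)) ≈ Add(146.03, Mul(0.024, I))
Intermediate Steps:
Function('T')(B) = Add(8, Mul(-1, Pow(Add(2, B), Rational(1, 2)))) (Function('T')(B) = Add(8, Mul(-1, Pow(Add(B, 2), Rational(1, 2)))) = Add(8, Mul(-1, Pow(Add(2, B), Rational(1, 2)))))
Function('x')(D) = Mul(-6, D)
Pow(Add(Add(Mul(-4, Function('T')(-5)), Function('x')(-5)), 21328), Rational(1, 2)) = Pow(Add(Add(Mul(-4, Add(8, Mul(-1, Pow(Add(2, -5), Rational(1, 2))))), Mul(-6, -5)), 21328), Rational(1, 2)) = Pow(Add(Add(Mul(-4, Add(8, Mul(-1, Pow(-3, Rational(1, 2))))), 30), 21328), Rational(1, 2)) = Pow(Add(Add(Mul(-4, Add(8, Mul(-1, Mul(I, Pow(3, Rational(1, 2)))))), 30), 21328), Rational(1, 2)) = Pow(Add(Add(Mul(-4, Add(8, Mul(-1, I, Pow(3, Rational(1, 2))))), 30), 21328), Rational(1, 2)) = Pow(Add(Add(Add(-32, Mul(4, I, Pow(3, Rational(1, 2)))), 30), 21328), Rational(1, 2)) = Pow(Add(Add(-2, Mul(4, I, Pow(3, Rational(1, 2)))), 21328), Rational(1, 2)) = Pow(Add(21326, Mul(4, I, Pow(3, Rational(1, 2)))), Rational(1, 2))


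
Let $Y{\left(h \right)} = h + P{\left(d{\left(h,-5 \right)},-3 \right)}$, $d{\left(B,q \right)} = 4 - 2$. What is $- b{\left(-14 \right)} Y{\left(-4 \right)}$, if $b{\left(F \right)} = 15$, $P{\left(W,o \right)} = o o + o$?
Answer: $-30$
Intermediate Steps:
$d{\left(B,q \right)} = 2$ ($d{\left(B,q \right)} = 4 - 2 = 2$)
$P{\left(W,o \right)} = o + o^{2}$ ($P{\left(W,o \right)} = o^{2} + o = o + o^{2}$)
$Y{\left(h \right)} = 6 + h$ ($Y{\left(h \right)} = h - 3 \left(1 - 3\right) = h - -6 = h + 6 = 6 + h$)
$- b{\left(-14 \right)} Y{\left(-4 \right)} = \left(-1\right) 15 \left(6 - 4\right) = \left(-15\right) 2 = -30$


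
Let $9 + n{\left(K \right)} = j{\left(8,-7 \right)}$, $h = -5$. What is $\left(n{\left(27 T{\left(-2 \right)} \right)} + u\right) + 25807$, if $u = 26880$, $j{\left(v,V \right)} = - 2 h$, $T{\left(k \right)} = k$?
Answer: $52688$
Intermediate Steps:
$j{\left(v,V \right)} = 10$ ($j{\left(v,V \right)} = \left(-2\right) \left(-5\right) = 10$)
$n{\left(K \right)} = 1$ ($n{\left(K \right)} = -9 + 10 = 1$)
$\left(n{\left(27 T{\left(-2 \right)} \right)} + u\right) + 25807 = \left(1 + 26880\right) + 25807 = 26881 + 25807 = 52688$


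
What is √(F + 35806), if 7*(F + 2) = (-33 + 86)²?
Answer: √1774059/7 ≈ 190.28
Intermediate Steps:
F = 2795/7 (F = -2 + (-33 + 86)²/7 = -2 + (⅐)*53² = -2 + (⅐)*2809 = -2 + 2809/7 = 2795/7 ≈ 399.29)
√(F + 35806) = √(2795/7 + 35806) = √(253437/7) = √1774059/7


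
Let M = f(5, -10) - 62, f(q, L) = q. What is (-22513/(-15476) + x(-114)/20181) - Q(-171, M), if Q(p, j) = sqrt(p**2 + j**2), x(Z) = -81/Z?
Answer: 2877523711/1978033988 - 57*sqrt(10) ≈ -178.80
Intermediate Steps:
M = -57 (M = 5 - 62 = -57)
Q(p, j) = sqrt(j**2 + p**2)
(-22513/(-15476) + x(-114)/20181) - Q(-171, M) = (-22513/(-15476) - 81/(-114)/20181) - sqrt((-57)**2 + (-171)**2) = (-22513*(-1/15476) - 81*(-1/114)*(1/20181)) - sqrt(3249 + 29241) = (22513/15476 + (27/38)*(1/20181)) - sqrt(32490) = (22513/15476 + 9/255626) - 57*sqrt(10) = 2877523711/1978033988 - 57*sqrt(10)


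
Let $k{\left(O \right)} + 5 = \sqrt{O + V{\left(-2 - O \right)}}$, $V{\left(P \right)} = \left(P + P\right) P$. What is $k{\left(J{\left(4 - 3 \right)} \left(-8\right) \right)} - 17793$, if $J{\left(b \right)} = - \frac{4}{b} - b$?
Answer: $-17798 + 4 \sqrt{223} \approx -17738.0$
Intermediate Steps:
$V{\left(P \right)} = 2 P^{2}$ ($V{\left(P \right)} = 2 P P = 2 P^{2}$)
$J{\left(b \right)} = - b - \frac{4}{b}$
$k{\left(O \right)} = -5 + \sqrt{O + 2 \left(-2 - O\right)^{2}}$
$k{\left(J{\left(4 - 3 \right)} \left(-8\right) \right)} - 17793 = \left(-5 + \sqrt{\left(- (4 - 3) - \frac{4}{4 - 3}\right) \left(-8\right) + 2 \left(2 + \left(- (4 - 3) - \frac{4}{4 - 3}\right) \left(-8\right)\right)^{2}}\right) - 17793 = \left(-5 + \sqrt{\left(\left(-1\right) 1 - \frac{4}{1}\right) \left(-8\right) + 2 \left(2 + \left(\left(-1\right) 1 - \frac{4}{1}\right) \left(-8\right)\right)^{2}}\right) - 17793 = \left(-5 + \sqrt{\left(-1 - 4\right) \left(-8\right) + 2 \left(2 + \left(-1 - 4\right) \left(-8\right)\right)^{2}}\right) - 17793 = \left(-5 + \sqrt{\left(-5\right) \left(-8\right) + 2 \left(2 - -40\right)^{2}}\right) - 17793 = \left(-5 + \sqrt{40 + 2 \left(2 + 40\right)^{2}}\right) - 17793 = \left(-5 + \sqrt{40 + 2 \cdot 42^{2}}\right) - 17793 = \left(-5 + \sqrt{40 + 2 \cdot 1764}\right) - 17793 = \left(-5 + \sqrt{40 + 3528}\right) - 17793 = \left(-5 + \sqrt{3568}\right) - 17793 = \left(-5 + 4 \sqrt{223}\right) - 17793 = -17798 + 4 \sqrt{223}$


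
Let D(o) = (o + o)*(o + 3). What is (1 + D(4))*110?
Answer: 6270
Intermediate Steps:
D(o) = 2*o*(3 + o) (D(o) = (2*o)*(3 + o) = 2*o*(3 + o))
(1 + D(4))*110 = (1 + 2*4*(3 + 4))*110 = (1 + 2*4*7)*110 = (1 + 56)*110 = 57*110 = 6270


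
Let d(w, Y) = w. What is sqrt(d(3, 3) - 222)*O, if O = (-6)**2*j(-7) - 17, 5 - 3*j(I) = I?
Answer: 127*I*sqrt(219) ≈ 1879.4*I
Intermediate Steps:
j(I) = 5/3 - I/3
O = 127 (O = (-6)**2*(5/3 - 1/3*(-7)) - 17 = 36*(5/3 + 7/3) - 17 = 36*4 - 17 = 144 - 17 = 127)
sqrt(d(3, 3) - 222)*O = sqrt(3 - 222)*127 = sqrt(-219)*127 = (I*sqrt(219))*127 = 127*I*sqrt(219)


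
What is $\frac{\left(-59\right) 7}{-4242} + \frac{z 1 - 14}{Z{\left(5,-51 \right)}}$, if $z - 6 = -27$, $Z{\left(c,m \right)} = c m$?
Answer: $\frac{2417}{10302} \approx 0.23461$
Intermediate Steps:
$z = -21$ ($z = 6 - 27 = -21$)
$\frac{\left(-59\right) 7}{-4242} + \frac{z 1 - 14}{Z{\left(5,-51 \right)}} = \frac{\left(-59\right) 7}{-4242} + \frac{\left(-21\right) 1 - 14}{5 \left(-51\right)} = \left(-413\right) \left(- \frac{1}{4242}\right) + \frac{-21 - 14}{-255} = \frac{59}{606} - - \frac{7}{51} = \frac{59}{606} + \frac{7}{51} = \frac{2417}{10302}$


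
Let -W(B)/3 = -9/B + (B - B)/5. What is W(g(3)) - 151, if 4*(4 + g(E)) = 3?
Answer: -2071/13 ≈ -159.31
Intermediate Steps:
g(E) = -13/4 (g(E) = -4 + (1/4)*3 = -4 + 3/4 = -13/4)
W(B) = 27/B (W(B) = -3*(-9/B + (B - B)/5) = -3*(-9/B + 0*(1/5)) = -3*(-9/B + 0) = -(-27)/B = 27/B)
W(g(3)) - 151 = 27/(-13/4) - 151 = 27*(-4/13) - 151 = -108/13 - 151 = -2071/13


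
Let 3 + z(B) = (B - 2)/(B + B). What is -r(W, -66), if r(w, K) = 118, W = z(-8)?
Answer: -118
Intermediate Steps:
z(B) = -3 + (-2 + B)/(2*B) (z(B) = -3 + (B - 2)/(B + B) = -3 + (-2 + B)/((2*B)) = -3 + (-2 + B)*(1/(2*B)) = -3 + (-2 + B)/(2*B))
W = -19/8 (W = -5/2 - 1/(-8) = -5/2 - 1*(-⅛) = -5/2 + ⅛ = -19/8 ≈ -2.3750)
-r(W, -66) = -1*118 = -118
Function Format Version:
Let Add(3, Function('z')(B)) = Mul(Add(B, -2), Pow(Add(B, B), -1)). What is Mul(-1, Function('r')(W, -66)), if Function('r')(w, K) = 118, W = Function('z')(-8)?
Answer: -118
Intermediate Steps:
Function('z')(B) = Add(-3, Mul(Rational(1, 2), Pow(B, -1), Add(-2, B))) (Function('z')(B) = Add(-3, Mul(Add(B, -2), Pow(Add(B, B), -1))) = Add(-3, Mul(Add(-2, B), Pow(Mul(2, B), -1))) = Add(-3, Mul(Add(-2, B), Mul(Rational(1, 2), Pow(B, -1)))) = Add(-3, Mul(Rational(1, 2), Pow(B, -1), Add(-2, B))))
W = Rational(-19, 8) (W = Add(Rational(-5, 2), Mul(-1, Pow(-8, -1))) = Add(Rational(-5, 2), Mul(-1, Rational(-1, 8))) = Add(Rational(-5, 2), Rational(1, 8)) = Rational(-19, 8) ≈ -2.3750)
Mul(-1, Function('r')(W, -66)) = Mul(-1, 118) = -118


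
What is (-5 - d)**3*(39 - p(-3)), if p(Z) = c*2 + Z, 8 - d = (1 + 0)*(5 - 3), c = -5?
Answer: -69212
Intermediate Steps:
d = 6 (d = 8 - (1 + 0)*(5 - 3) = 8 - 2 = 6)
p(Z) = -10 + Z (p(Z) = -5*2 + Z = -10 + Z)
(-5 - d)**3*(39 - p(-3)) = (-5 - 1*6)**3*(39 - (-10 - 3)) = (-5 - 6)**3*(39 - 1*(-13)) = (-11)**3*(39 + 13) = -1331*52 = -69212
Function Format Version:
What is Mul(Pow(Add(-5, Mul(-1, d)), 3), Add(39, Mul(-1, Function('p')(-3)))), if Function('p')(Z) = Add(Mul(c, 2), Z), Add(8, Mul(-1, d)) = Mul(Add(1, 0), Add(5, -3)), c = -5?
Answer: -69212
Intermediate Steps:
d = 6 (d = Add(8, Mul(-1, Mul(Add(1, 0), Add(5, -3)))) = Add(8, Mul(-1, Mul(1, 2))) = Add(8, Mul(-1, 2)) = Add(8, -2) = 6)
Function('p')(Z) = Add(-10, Z) (Function('p')(Z) = Add(Mul(-5, 2), Z) = Add(-10, Z))
Mul(Pow(Add(-5, Mul(-1, d)), 3), Add(39, Mul(-1, Function('p')(-3)))) = Mul(Pow(Add(-5, Mul(-1, 6)), 3), Add(39, Mul(-1, Add(-10, -3)))) = Mul(Pow(Add(-5, -6), 3), Add(39, Mul(-1, -13))) = Mul(Pow(-11, 3), Add(39, 13)) = Mul(-1331, 52) = -69212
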